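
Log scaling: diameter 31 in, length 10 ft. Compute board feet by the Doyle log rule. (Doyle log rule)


Doyle: BF = (D - 4)^2 * L / 16
Adjusted diameter = 31 - 4 = 27 in
(D-4)^2 = 27^2 = 729
BF = 729 * 10 / 16 = 456 BF

456


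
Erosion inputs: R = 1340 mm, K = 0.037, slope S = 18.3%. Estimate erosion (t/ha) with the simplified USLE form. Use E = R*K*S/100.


Formula: E = R * K * S / 100  (simplified USLE)
R * K = 1340 * 0.037 = 49.58
E = 49.58 * 18.3 / 100 = 9.07 t/ha

9.07


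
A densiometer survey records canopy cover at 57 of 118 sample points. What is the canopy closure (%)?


Formula: Canopy closure = covered points / total points * 100
Closure = 57 / 118 * 100
Closure = 0.4831 * 100 = 48.3%

48.3


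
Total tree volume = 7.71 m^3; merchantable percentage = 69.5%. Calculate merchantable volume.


Formula: MV = V_total * (merchantable_pct / 100)
Merchantable fraction = 69.5% / 100 = 0.695
MV = 7.71 m^3 * 0.695 = 5.358 m^3

5.358


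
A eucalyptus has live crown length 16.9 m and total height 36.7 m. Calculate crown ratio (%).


Formula: Crown Ratio = (Crown Length / Total Height) * 100
CR = (16.9 m / 36.7 m) * 100
CR = 0.4605 * 100 = 46.0%

46.0


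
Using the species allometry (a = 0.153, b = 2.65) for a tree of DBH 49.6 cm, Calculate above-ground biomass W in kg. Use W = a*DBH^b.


Formula: W = a * DBH^b  (allometric power law)
DBH^b = 49.6^2.65 = 31119.058
W = 0.153 * 31119.058 = 4761.2 kg

4761.2


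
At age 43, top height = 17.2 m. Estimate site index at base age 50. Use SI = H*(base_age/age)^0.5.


Formula: SI = H_dom * (base_age / age)^0.5
Age ratio = 50 / 43 = 1.16279
sqrt(age_ratio) = 1.07833
SI = 17.2 * 1.07833 = 18.5 m

18.5


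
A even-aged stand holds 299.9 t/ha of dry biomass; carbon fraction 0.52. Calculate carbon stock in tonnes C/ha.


Formula: Carbon Stock = Biomass * Carbon Fraction
C = 299.9 t/ha * 0.52
C = 155.9 t C/ha

155.9


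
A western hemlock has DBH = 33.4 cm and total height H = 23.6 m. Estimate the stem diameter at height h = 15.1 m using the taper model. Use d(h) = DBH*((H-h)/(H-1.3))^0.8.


Taper: d(h) = DBH * ((H - h) / (H - 1.3))^0.8
Numerator = H - h = 23.6 - 15.1 = 8.5 m
Denominator = H - 1.3 = 23.6 - 1.3 = 22.3 m
Ratio = 8.5 / 22.3 = 0.38117
d = 33.4 * 0.38117^0.8 = 15.4 cm

15.4


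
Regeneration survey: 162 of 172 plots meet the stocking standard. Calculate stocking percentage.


Formula: Stocking % = stocked plots / total plots * 100
Stocking = 162 / 172 * 100
Stocking = 0.9419 * 100 = 94.2%

94.2


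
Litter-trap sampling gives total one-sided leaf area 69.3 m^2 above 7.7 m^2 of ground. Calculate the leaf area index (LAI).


Formula: LAI = total leaf area / ground area  (dimensionless)
LAI = 69.3 m^2 / 7.7 m^2
LAI = 9.0

9.0


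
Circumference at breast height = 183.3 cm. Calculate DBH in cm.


Formula: DBH = C / pi
DBH = 183.3 / pi
pi = 3.14159...
DBH = 58.3 cm

58.3


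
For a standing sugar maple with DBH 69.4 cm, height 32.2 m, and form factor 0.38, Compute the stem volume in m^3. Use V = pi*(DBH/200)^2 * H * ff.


Formula: V = pi * (DBH/200)^2 * H * ff
Radius = DBH/200 = 69.4/200 = 0.347 m
Radius^2 = 0.347^2 = 0.120409 m^2
V = pi * 0.120409 * 32.2 * 0.38
V = 4.629 m^3

4.629


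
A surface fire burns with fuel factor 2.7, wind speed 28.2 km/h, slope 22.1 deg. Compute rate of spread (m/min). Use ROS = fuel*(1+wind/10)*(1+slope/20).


Formula: ROS = fuel * (1 + wind/10) * (1 + slope/20)
Wind factor = 1 + 28.2/10 = 3.82
Slope factor = 1 + 22.1/20 = 2.105
ROS = 2.7 * 3.82 * 2.105 = 21.71 m/min

21.71


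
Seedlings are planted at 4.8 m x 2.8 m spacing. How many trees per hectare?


Formula: TPH = 10000 m^2/ha / (spacing_x * spacing_y)
Area per tree = 4.8 m * 2.8 m = 13.44 m^2
TPH = 10000 / 13.44 = 744 trees/ha

744


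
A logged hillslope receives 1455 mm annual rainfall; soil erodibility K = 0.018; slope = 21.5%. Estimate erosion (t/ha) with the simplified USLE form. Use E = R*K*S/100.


Formula: E = R * K * S / 100  (simplified USLE)
R * K = 1455 * 0.018 = 26.19
E = 26.19 * 21.5 / 100 = 5.63 t/ha

5.63


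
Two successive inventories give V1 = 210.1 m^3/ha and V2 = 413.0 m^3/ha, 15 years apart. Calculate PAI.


Formula: PAI = (V_T2 - V_T1) / (T2 - T1)
Volume increment = 413.0 - 210.1 = 202.9 m^3/ha
PAI = 202.9 / 15 = 13.53 m^3/ha/year

13.53


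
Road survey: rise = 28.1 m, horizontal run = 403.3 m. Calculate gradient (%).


Formula: Gradient = rise / run * 100
Gradient = 28.1 / 403.3 * 100 = 7.0%

7.0


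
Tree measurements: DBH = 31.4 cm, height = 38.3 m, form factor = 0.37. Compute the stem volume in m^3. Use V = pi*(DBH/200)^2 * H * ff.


Formula: V = pi * (DBH/200)^2 * H * ff
Radius = DBH/200 = 31.4/200 = 0.157 m
Radius^2 = 0.157^2 = 0.024649 m^2
V = pi * 0.024649 * 38.3 * 0.37
V = 1.097 m^3

1.097


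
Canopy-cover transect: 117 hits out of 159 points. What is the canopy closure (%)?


Formula: Canopy closure = covered points / total points * 100
Closure = 117 / 159 * 100
Closure = 0.7358 * 100 = 73.6%

73.6


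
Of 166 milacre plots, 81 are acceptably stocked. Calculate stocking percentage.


Formula: Stocking % = stocked plots / total plots * 100
Stocking = 81 / 166 * 100
Stocking = 0.488 * 100 = 48.8%

48.8


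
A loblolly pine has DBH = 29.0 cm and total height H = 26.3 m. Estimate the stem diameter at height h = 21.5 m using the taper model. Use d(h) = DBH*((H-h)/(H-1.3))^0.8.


Taper: d(h) = DBH * ((H - h) / (H - 1.3))^0.8
Numerator = H - h = 26.3 - 21.5 = 4.8 m
Denominator = H - 1.3 = 26.3 - 1.3 = 25.0 m
Ratio = 4.8 / 25.0 = 0.192
d = 29.0 * 0.192^0.8 = 7.7 cm

7.7


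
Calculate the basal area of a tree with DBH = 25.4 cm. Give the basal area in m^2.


Formula: BA = pi * (DBH/2)^2 / 10000  (cm^2 to m^2)
Radius = DBH/2 = 25.4/2 = 12.7 cm
BA = pi * 12.7^2 / 10000
   = 506.7075 cm^2 / 10000
   = 0.0507 m^2

0.0507


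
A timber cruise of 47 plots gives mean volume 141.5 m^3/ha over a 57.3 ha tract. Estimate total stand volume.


Formula: Total Volume = Mean Volume per ha * Total Area
Total Volume = 141.5 m^3/ha * 57.3 ha
Total Volume = 8108 m^3

8108


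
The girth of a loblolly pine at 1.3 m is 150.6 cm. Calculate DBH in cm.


Formula: DBH = C / pi
DBH = 150.6 / pi
pi = 3.14159...
DBH = 47.9 cm

47.9


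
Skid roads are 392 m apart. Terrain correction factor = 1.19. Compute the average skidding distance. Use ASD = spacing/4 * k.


Formula: ASD = (spacing / 4) * correction
Uncorrected distance = spacing / 4 = 392 / 4 = 98 m
ASD = 98 * 1.19 = 117 m

117


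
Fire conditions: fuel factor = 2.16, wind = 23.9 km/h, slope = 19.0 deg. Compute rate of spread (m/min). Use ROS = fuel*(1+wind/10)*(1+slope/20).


Formula: ROS = fuel * (1 + wind/10) * (1 + slope/20)
Wind factor = 1 + 23.9/10 = 3.39
Slope factor = 1 + 19.0/20 = 1.95
ROS = 2.16 * 3.39 * 1.95 = 14.28 m/min

14.28


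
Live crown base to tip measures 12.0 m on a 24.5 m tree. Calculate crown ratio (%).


Formula: Crown Ratio = (Crown Length / Total Height) * 100
CR = (12.0 m / 24.5 m) * 100
CR = 0.4898 * 100 = 49.0%

49.0


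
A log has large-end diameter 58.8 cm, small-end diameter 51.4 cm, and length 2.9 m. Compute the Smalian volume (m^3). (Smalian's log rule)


Smalian: V = (A1 + A2)/2 * L,  A = pi*(D/200)^2
A1 = pi*(58.8/200)^2 = 0.271547 m^2
A2 = pi*(51.4/200)^2 = 0.207499 m^2
V = (0.271547+0.207499)/2*2.9 = 0.6946 m^3

0.6946


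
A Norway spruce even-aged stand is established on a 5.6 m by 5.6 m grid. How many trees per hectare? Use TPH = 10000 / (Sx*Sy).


Formula: TPH = 10000 m^2/ha / (spacing_x * spacing_y)
Area per tree = 5.6 m * 5.6 m = 31.36 m^2
TPH = 10000 / 31.36 = 319 trees/ha

319


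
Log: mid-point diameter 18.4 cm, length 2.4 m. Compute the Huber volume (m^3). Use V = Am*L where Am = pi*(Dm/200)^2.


Huber: V = Am * L,  Am = pi*(Dm/200)^2
Am = pi*(18.4/200)^2 = 0.02659 m^2
V = 0.02659*2.4 = 0.0638 m^3

0.0638


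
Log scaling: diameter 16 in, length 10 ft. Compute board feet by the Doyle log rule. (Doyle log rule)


Doyle: BF = (D - 4)^2 * L / 16
Adjusted diameter = 16 - 4 = 12 in
(D-4)^2 = 12^2 = 144
BF = 144 * 10 / 16 = 90 BF

90


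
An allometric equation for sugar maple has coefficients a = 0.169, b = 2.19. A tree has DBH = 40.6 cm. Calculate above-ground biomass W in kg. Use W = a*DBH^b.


Formula: W = a * DBH^b  (allometric power law)
DBH^b = 40.6^2.19 = 3331.747
W = 0.169 * 3331.747 = 563.1 kg

563.1


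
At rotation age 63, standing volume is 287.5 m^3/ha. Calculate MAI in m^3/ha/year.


Formula: MAI = Total Volume / Stand Age
MAI = 287.5 m^3/ha / 63 years
MAI = 4.56 m^3/ha/year

4.56


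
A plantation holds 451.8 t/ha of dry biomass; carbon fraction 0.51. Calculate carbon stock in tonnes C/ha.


Formula: Carbon Stock = Biomass * Carbon Fraction
C = 451.8 t/ha * 0.51
C = 230.4 t C/ha

230.4


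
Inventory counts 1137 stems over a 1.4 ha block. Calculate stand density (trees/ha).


Formula: Stand Density = N_trees / Area_ha
Density = 1137 trees / 1.4 ha
Density = 812 trees/ha

812


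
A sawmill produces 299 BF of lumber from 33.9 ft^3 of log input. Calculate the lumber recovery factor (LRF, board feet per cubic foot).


Formula: LRF = Lumber Output (BF) / Log Input (ft^3)
LRF = 299 BF / 33.9 ft^3
LRF = 8.82 BF/ft^3

8.82


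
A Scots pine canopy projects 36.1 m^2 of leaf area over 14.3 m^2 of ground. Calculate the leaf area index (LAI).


Formula: LAI = total leaf area / ground area  (dimensionless)
LAI = 36.1 m^2 / 14.3 m^2
LAI = 2.52

2.52


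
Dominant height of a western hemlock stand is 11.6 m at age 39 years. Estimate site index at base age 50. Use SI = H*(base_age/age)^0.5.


Formula: SI = H_dom * (base_age / age)^0.5
Age ratio = 50 / 39 = 1.28205
sqrt(age_ratio) = 1.13228
SI = 11.6 * 1.13228 = 13.1 m

13.1


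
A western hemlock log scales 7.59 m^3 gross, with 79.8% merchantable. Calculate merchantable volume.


Formula: MV = V_total * (merchantable_pct / 100)
Merchantable fraction = 79.8% / 100 = 0.798
MV = 7.59 m^3 * 0.798 = 6.057 m^3

6.057


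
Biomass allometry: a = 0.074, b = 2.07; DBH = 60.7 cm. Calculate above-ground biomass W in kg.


Formula: W = a * DBH^b  (allometric power law)
DBH^b = 60.7^2.07 = 4911.3467
W = 0.074 * 4911.3467 = 363.4 kg

363.4


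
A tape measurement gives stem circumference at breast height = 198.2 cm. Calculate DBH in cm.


Formula: DBH = C / pi
DBH = 198.2 / pi
pi = 3.14159...
DBH = 63.1 cm

63.1


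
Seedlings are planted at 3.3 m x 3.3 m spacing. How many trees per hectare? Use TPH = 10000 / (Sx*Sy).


Formula: TPH = 10000 m^2/ha / (spacing_x * spacing_y)
Area per tree = 3.3 m * 3.3 m = 10.89 m^2
TPH = 10000 / 10.89 = 918 trees/ha

918


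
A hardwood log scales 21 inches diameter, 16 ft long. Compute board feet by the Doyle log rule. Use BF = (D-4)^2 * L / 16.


Doyle: BF = (D - 4)^2 * L / 16
Adjusted diameter = 21 - 4 = 17 in
(D-4)^2 = 17^2 = 289
BF = 289 * 16 / 16 = 289 BF

289


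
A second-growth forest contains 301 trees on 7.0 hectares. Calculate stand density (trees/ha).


Formula: Stand Density = N_trees / Area_ha
Density = 301 trees / 7.0 ha
Density = 43 trees/ha

43


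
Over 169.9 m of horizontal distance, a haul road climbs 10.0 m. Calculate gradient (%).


Formula: Gradient = rise / run * 100
Gradient = 10.0 / 169.9 * 100 = 5.9%

5.9


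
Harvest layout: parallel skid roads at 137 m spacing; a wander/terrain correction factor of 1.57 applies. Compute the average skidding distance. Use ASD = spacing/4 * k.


Formula: ASD = (spacing / 4) * correction
Uncorrected distance = spacing / 4 = 137 / 4 = 34.25 m
ASD = 34.25 * 1.57 = 54 m

54


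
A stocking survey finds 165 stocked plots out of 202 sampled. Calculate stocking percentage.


Formula: Stocking % = stocked plots / total plots * 100
Stocking = 165 / 202 * 100
Stocking = 0.8168 * 100 = 81.7%

81.7


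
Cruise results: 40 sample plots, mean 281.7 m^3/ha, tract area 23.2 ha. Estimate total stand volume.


Formula: Total Volume = Mean Volume per ha * Total Area
Total Volume = 281.7 m^3/ha * 23.2 ha
Total Volume = 6535 m^3

6535


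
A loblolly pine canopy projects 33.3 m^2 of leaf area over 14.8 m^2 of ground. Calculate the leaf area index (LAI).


Formula: LAI = total leaf area / ground area  (dimensionless)
LAI = 33.3 m^2 / 14.8 m^2
LAI = 2.25

2.25


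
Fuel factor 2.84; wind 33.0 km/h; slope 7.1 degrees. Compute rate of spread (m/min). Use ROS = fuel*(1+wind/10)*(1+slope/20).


Formula: ROS = fuel * (1 + wind/10) * (1 + slope/20)
Wind factor = 1 + 33.0/10 = 4.3
Slope factor = 1 + 7.1/20 = 1.355
ROS = 2.84 * 4.3 * 1.355 = 16.55 m/min

16.55


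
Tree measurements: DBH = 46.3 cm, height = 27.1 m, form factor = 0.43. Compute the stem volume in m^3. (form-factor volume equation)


Formula: V = pi * (DBH/200)^2 * H * ff
Radius = DBH/200 = 46.3/200 = 0.2315 m
Radius^2 = 0.2315^2 = 0.05359225 m^2
V = pi * 0.05359225 * 27.1 * 0.43
V = 1.962 m^3

1.962


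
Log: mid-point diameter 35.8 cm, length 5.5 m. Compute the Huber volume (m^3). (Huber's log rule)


Huber: V = Am * L,  Am = pi*(Dm/200)^2
Am = pi*(35.8/200)^2 = 0.10066 m^2
V = 0.10066*5.5 = 0.5536 m^3

0.5536


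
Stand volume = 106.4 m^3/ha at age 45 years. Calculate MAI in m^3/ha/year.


Formula: MAI = Total Volume / Stand Age
MAI = 106.4 m^3/ha / 45 years
MAI = 2.36 m^3/ha/year

2.36


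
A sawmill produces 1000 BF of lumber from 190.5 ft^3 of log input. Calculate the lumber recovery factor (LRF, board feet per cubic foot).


Formula: LRF = Lumber Output (BF) / Log Input (ft^3)
LRF = 1000 BF / 190.5 ft^3
LRF = 5.25 BF/ft^3

5.25


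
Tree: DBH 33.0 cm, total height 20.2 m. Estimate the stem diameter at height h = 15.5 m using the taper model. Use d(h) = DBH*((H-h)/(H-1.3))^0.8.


Taper: d(h) = DBH * ((H - h) / (H - 1.3))^0.8
Numerator = H - h = 20.2 - 15.5 = 4.7 m
Denominator = H - 1.3 = 20.2 - 1.3 = 18.9 m
Ratio = 4.7 / 18.9 = 0.24868
d = 33.0 * 0.24868^0.8 = 10.8 cm

10.8


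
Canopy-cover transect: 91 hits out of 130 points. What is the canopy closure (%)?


Formula: Canopy closure = covered points / total points * 100
Closure = 91 / 130 * 100
Closure = 0.7 * 100 = 70.0%

70.0


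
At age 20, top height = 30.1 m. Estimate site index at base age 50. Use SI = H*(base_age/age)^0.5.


Formula: SI = H_dom * (base_age / age)^0.5
Age ratio = 50 / 20 = 2.5
sqrt(age_ratio) = 1.58114
SI = 30.1 * 1.58114 = 47.6 m

47.6


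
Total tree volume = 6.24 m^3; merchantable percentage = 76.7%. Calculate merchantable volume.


Formula: MV = V_total * (merchantable_pct / 100)
Merchantable fraction = 76.7% / 100 = 0.767
MV = 6.24 m^3 * 0.767 = 4.786 m^3

4.786


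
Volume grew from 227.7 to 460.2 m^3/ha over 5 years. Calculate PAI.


Formula: PAI = (V_T2 - V_T1) / (T2 - T1)
Volume increment = 460.2 - 227.7 = 232.5 m^3/ha
PAI = 232.5 / 5 = 46.5 m^3/ha/year

46.5


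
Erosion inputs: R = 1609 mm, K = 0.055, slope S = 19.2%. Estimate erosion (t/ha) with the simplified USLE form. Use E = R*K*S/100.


Formula: E = R * K * S / 100  (simplified USLE)
R * K = 1609 * 0.055 = 88.495
E = 88.495 * 19.2 / 100 = 16.99 t/ha

16.99


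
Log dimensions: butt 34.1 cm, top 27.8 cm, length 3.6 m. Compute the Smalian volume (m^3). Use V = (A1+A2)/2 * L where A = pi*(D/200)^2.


Smalian: V = (A1 + A2)/2 * L,  A = pi*(D/200)^2
A1 = pi*(34.1/200)^2 = 0.091327 m^2
A2 = pi*(27.8/200)^2 = 0.060699 m^2
V = (0.091327+0.060699)/2*3.6 = 0.2736 m^3

0.2736


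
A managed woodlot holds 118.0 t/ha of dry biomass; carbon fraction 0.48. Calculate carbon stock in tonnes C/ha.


Formula: Carbon Stock = Biomass * Carbon Fraction
C = 118.0 t/ha * 0.48
C = 56.6 t C/ha

56.6


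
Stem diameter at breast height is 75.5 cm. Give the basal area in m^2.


Formula: BA = pi * (DBH/2)^2 / 10000  (cm^2 to m^2)
Radius = DBH/2 = 75.5/2 = 37.75 cm
BA = pi * 37.75^2 / 10000
   = 4476.9659 cm^2 / 10000
   = 0.4477 m^2

0.4477


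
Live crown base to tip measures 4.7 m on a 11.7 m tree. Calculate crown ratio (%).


Formula: Crown Ratio = (Crown Length / Total Height) * 100
CR = (4.7 m / 11.7 m) * 100
CR = 0.4017 * 100 = 40.2%

40.2


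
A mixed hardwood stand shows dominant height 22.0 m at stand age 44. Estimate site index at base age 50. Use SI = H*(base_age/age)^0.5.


Formula: SI = H_dom * (base_age / age)^0.5
Age ratio = 50 / 44 = 1.13636
sqrt(age_ratio) = 1.066
SI = 22.0 * 1.066 = 23.5 m

23.5


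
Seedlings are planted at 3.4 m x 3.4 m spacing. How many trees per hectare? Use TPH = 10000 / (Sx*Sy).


Formula: TPH = 10000 m^2/ha / (spacing_x * spacing_y)
Area per tree = 3.4 m * 3.4 m = 11.56 m^2
TPH = 10000 / 11.56 = 865 trees/ha

865


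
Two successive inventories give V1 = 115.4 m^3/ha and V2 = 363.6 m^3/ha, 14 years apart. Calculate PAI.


Formula: PAI = (V_T2 - V_T1) / (T2 - T1)
Volume increment = 363.6 - 115.4 = 248.2 m^3/ha
PAI = 248.2 / 14 = 17.73 m^3/ha/year

17.73


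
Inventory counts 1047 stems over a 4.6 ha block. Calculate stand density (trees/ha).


Formula: Stand Density = N_trees / Area_ha
Density = 1047 trees / 4.6 ha
Density = 228 trees/ha

228


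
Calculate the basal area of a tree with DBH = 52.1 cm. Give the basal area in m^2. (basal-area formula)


Formula: BA = pi * (DBH/2)^2 / 10000  (cm^2 to m^2)
Radius = DBH/2 = 52.1/2 = 26.05 cm
BA = pi * 26.05^2 / 10000
   = 2131.8926 cm^2 / 10000
   = 0.2132 m^2

0.2132


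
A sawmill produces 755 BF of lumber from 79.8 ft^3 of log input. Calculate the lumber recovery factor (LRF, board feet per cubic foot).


Formula: LRF = Lumber Output (BF) / Log Input (ft^3)
LRF = 755 BF / 79.8 ft^3
LRF = 9.46 BF/ft^3

9.46


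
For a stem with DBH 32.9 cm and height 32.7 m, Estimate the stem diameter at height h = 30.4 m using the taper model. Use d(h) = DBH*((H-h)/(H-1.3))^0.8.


Taper: d(h) = DBH * ((H - h) / (H - 1.3))^0.8
Numerator = H - h = 32.7 - 30.4 = 2.3 m
Denominator = H - 1.3 = 32.7 - 1.3 = 31.4 m
Ratio = 2.3 / 31.4 = 0.07325
d = 32.9 * 0.07325^0.8 = 4.1 cm

4.1


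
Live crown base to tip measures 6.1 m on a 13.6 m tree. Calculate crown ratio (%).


Formula: Crown Ratio = (Crown Length / Total Height) * 100
CR = (6.1 m / 13.6 m) * 100
CR = 0.4485 * 100 = 44.9%

44.9


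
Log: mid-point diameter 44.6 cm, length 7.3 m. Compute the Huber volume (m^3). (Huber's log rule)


Huber: V = Am * L,  Am = pi*(Dm/200)^2
Am = pi*(44.6/200)^2 = 0.156228 m^2
V = 0.156228*7.3 = 1.1405 m^3

1.1405


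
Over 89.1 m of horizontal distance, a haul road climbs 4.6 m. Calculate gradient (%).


Formula: Gradient = rise / run * 100
Gradient = 4.6 / 89.1 * 100 = 5.2%

5.2


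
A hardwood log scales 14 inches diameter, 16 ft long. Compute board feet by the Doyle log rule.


Doyle: BF = (D - 4)^2 * L / 16
Adjusted diameter = 14 - 4 = 10 in
(D-4)^2 = 10^2 = 100
BF = 100 * 16 / 16 = 100 BF

100


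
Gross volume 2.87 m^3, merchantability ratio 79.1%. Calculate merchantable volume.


Formula: MV = V_total * (merchantable_pct / 100)
Merchantable fraction = 79.1% / 100 = 0.791
MV = 2.87 m^3 * 0.791 = 2.27 m^3

2.27


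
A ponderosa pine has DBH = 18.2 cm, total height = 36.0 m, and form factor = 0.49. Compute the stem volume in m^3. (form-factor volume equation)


Formula: V = pi * (DBH/200)^2 * H * ff
Radius = DBH/200 = 18.2/200 = 0.091 m
Radius^2 = 0.091^2 = 0.008281 m^2
V = pi * 0.008281 * 36.0 * 0.49
V = 0.459 m^3

0.459


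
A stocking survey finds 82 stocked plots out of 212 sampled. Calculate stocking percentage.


Formula: Stocking % = stocked plots / total plots * 100
Stocking = 82 / 212 * 100
Stocking = 0.3868 * 100 = 38.7%

38.7


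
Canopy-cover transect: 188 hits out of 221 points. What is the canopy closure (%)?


Formula: Canopy closure = covered points / total points * 100
Closure = 188 / 221 * 100
Closure = 0.8507 * 100 = 85.1%

85.1


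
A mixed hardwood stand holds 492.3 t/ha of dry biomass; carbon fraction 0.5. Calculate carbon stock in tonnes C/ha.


Formula: Carbon Stock = Biomass * Carbon Fraction
C = 492.3 t/ha * 0.5
C = 246.2 t C/ha

246.2


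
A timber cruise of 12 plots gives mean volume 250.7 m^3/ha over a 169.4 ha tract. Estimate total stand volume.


Formula: Total Volume = Mean Volume per ha * Total Area
Total Volume = 250.7 m^3/ha * 169.4 ha
Total Volume = 42469 m^3

42469


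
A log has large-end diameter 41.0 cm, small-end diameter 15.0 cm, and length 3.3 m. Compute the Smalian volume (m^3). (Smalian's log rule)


Smalian: V = (A1 + A2)/2 * L,  A = pi*(D/200)^2
A1 = pi*(41.0/200)^2 = 0.132025 m^2
A2 = pi*(15.0/200)^2 = 0.017671 m^2
V = (0.132025+0.017671)/2*3.3 = 0.247 m^3

0.247


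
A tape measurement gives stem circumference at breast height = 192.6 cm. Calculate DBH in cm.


Formula: DBH = C / pi
DBH = 192.6 / pi
pi = 3.14159...
DBH = 61.3 cm

61.3


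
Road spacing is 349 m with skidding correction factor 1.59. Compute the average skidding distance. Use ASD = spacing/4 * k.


Formula: ASD = (spacing / 4) * correction
Uncorrected distance = spacing / 4 = 349 / 4 = 87.25 m
ASD = 87.25 * 1.59 = 139 m

139


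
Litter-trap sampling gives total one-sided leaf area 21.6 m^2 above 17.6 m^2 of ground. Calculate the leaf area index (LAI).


Formula: LAI = total leaf area / ground area  (dimensionless)
LAI = 21.6 m^2 / 17.6 m^2
LAI = 1.23

1.23


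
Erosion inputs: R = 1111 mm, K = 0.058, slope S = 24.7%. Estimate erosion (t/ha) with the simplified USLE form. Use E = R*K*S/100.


Formula: E = R * K * S / 100  (simplified USLE)
R * K = 1111 * 0.058 = 64.438
E = 64.438 * 24.7 / 100 = 15.92 t/ha

15.92


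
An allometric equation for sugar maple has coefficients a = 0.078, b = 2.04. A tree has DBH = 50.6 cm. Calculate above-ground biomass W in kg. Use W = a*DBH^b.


Formula: W = a * DBH^b  (allometric power law)
DBH^b = 50.6^2.04 = 2995.4843
W = 0.078 * 2995.4843 = 233.6 kg

233.6


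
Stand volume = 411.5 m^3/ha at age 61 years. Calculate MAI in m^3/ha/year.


Formula: MAI = Total Volume / Stand Age
MAI = 411.5 m^3/ha / 61 years
MAI = 6.75 m^3/ha/year

6.75


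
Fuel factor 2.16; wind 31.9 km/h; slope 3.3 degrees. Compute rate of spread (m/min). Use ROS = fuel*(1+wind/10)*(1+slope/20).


Formula: ROS = fuel * (1 + wind/10) * (1 + slope/20)
Wind factor = 1 + 31.9/10 = 4.19
Slope factor = 1 + 3.3/20 = 1.165
ROS = 2.16 * 4.19 * 1.165 = 10.54 m/min

10.54


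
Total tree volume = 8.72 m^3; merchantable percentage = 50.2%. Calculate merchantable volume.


Formula: MV = V_total * (merchantable_pct / 100)
Merchantable fraction = 50.2% / 100 = 0.502
MV = 8.72 m^3 * 0.502 = 4.377 m^3

4.377


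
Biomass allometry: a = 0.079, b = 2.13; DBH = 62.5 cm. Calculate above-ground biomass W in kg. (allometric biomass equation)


Formula: W = a * DBH^b  (allometric power law)
DBH^b = 62.5^2.13 = 6686.894
W = 0.079 * 6686.894 = 528.3 kg

528.3


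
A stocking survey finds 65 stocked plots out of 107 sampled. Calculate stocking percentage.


Formula: Stocking % = stocked plots / total plots * 100
Stocking = 65 / 107 * 100
Stocking = 0.6075 * 100 = 60.7%

60.7


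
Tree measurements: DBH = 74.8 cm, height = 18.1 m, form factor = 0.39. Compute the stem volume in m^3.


Formula: V = pi * (DBH/200)^2 * H * ff
Radius = DBH/200 = 74.8/200 = 0.374 m
Radius^2 = 0.374^2 = 0.139876 m^2
V = pi * 0.139876 * 18.1 * 0.39
V = 3.102 m^3

3.102


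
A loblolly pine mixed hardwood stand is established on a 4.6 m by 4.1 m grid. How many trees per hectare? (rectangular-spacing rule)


Formula: TPH = 10000 m^2/ha / (spacing_x * spacing_y)
Area per tree = 4.6 m * 4.1 m = 18.86 m^2
TPH = 10000 / 18.86 = 530 trees/ha

530


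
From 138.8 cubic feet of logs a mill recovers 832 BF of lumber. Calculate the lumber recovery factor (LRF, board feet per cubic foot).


Formula: LRF = Lumber Output (BF) / Log Input (ft^3)
LRF = 832 BF / 138.8 ft^3
LRF = 5.99 BF/ft^3

5.99


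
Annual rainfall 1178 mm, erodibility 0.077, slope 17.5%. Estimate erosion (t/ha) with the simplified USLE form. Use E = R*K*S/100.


Formula: E = R * K * S / 100  (simplified USLE)
R * K = 1178 * 0.077 = 90.706
E = 90.706 * 17.5 / 100 = 15.87 t/ha

15.87


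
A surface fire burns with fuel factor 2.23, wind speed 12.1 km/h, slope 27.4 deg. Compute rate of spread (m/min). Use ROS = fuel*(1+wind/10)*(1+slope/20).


Formula: ROS = fuel * (1 + wind/10) * (1 + slope/20)
Wind factor = 1 + 12.1/10 = 2.21
Slope factor = 1 + 27.4/20 = 2.37
ROS = 2.23 * 2.21 * 2.37 = 11.68 m/min

11.68


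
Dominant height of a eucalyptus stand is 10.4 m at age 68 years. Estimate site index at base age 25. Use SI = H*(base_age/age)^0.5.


Formula: SI = H_dom * (base_age / age)^0.5
Age ratio = 25 / 68 = 0.36765
sqrt(age_ratio) = 0.60634
SI = 10.4 * 0.60634 = 6.3 m

6.3


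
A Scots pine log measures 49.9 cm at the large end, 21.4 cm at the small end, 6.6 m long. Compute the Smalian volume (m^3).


Smalian: V = (A1 + A2)/2 * L,  A = pi*(D/200)^2
A1 = pi*(49.9/200)^2 = 0.195565 m^2
A2 = pi*(21.4/200)^2 = 0.035968 m^2
V = (0.195565+0.035968)/2*6.6 = 0.7641 m^3

0.7641


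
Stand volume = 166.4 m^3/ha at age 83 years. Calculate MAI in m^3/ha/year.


Formula: MAI = Total Volume / Stand Age
MAI = 166.4 m^3/ha / 83 years
MAI = 2.0 m^3/ha/year

2.0


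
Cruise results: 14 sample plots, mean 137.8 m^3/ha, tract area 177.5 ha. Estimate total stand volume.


Formula: Total Volume = Mean Volume per ha * Total Area
Total Volume = 137.8 m^3/ha * 177.5 ha
Total Volume = 24460 m^3

24460


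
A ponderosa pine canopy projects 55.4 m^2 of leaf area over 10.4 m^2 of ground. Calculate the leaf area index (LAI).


Formula: LAI = total leaf area / ground area  (dimensionless)
LAI = 55.4 m^2 / 10.4 m^2
LAI = 5.33

5.33


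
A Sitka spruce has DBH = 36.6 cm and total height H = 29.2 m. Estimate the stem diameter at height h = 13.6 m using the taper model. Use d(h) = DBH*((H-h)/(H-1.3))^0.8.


Taper: d(h) = DBH * ((H - h) / (H - 1.3))^0.8
Numerator = H - h = 29.2 - 13.6 = 15.6 m
Denominator = H - 1.3 = 29.2 - 1.3 = 27.9 m
Ratio = 15.6 / 27.9 = 0.55914
d = 36.6 * 0.55914^0.8 = 23.0 cm

23.0


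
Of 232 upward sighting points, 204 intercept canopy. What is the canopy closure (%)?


Formula: Canopy closure = covered points / total points * 100
Closure = 204 / 232 * 100
Closure = 0.8793 * 100 = 87.9%

87.9


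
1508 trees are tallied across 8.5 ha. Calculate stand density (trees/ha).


Formula: Stand Density = N_trees / Area_ha
Density = 1508 trees / 8.5 ha
Density = 177 trees/ha

177


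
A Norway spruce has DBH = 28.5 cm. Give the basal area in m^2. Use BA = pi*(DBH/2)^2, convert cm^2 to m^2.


Formula: BA = pi * (DBH/2)^2 / 10000  (cm^2 to m^2)
Radius = DBH/2 = 28.5/2 = 14.25 cm
BA = pi * 14.25^2 / 10000
   = 637.9397 cm^2 / 10000
   = 0.0638 m^2

0.0638


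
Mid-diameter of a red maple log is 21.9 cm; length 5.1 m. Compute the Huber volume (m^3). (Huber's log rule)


Huber: V = Am * L,  Am = pi*(Dm/200)^2
Am = pi*(21.9/200)^2 = 0.037668 m^2
V = 0.037668*5.1 = 0.1921 m^3

0.1921


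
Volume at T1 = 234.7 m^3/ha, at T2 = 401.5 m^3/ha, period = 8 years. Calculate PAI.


Formula: PAI = (V_T2 - V_T1) / (T2 - T1)
Volume increment = 401.5 - 234.7 = 166.8 m^3/ha
PAI = 166.8 / 8 = 20.85 m^3/ha/year

20.85


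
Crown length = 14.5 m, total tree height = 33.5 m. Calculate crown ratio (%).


Formula: Crown Ratio = (Crown Length / Total Height) * 100
CR = (14.5 m / 33.5 m) * 100
CR = 0.4328 * 100 = 43.3%

43.3


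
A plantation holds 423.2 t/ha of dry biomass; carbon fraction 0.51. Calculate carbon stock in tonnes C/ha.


Formula: Carbon Stock = Biomass * Carbon Fraction
C = 423.2 t/ha * 0.51
C = 215.8 t C/ha

215.8


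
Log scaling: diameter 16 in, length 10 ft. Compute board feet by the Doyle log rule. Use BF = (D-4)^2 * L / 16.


Doyle: BF = (D - 4)^2 * L / 16
Adjusted diameter = 16 - 4 = 12 in
(D-4)^2 = 12^2 = 144
BF = 144 * 10 / 16 = 90 BF

90


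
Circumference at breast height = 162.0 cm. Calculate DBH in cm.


Formula: DBH = C / pi
DBH = 162.0 / pi
pi = 3.14159...
DBH = 51.6 cm

51.6


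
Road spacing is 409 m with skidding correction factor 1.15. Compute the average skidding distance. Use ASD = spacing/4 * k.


Formula: ASD = (spacing / 4) * correction
Uncorrected distance = spacing / 4 = 409 / 4 = 102.25 m
ASD = 102.25 * 1.15 = 118 m

118


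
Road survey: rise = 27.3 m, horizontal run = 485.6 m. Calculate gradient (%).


Formula: Gradient = rise / run * 100
Gradient = 27.3 / 485.6 * 100 = 5.6%

5.6


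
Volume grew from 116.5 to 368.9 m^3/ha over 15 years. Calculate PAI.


Formula: PAI = (V_T2 - V_T1) / (T2 - T1)
Volume increment = 368.9 - 116.5 = 252.4 m^3/ha
PAI = 252.4 / 15 = 16.83 m^3/ha/year

16.83


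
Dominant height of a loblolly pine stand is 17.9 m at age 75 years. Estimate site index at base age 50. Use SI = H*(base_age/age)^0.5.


Formula: SI = H_dom * (base_age / age)^0.5
Age ratio = 50 / 75 = 0.66667
sqrt(age_ratio) = 0.8165
SI = 17.9 * 0.8165 = 14.6 m

14.6


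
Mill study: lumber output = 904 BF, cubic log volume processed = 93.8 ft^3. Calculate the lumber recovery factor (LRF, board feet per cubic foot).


Formula: LRF = Lumber Output (BF) / Log Input (ft^3)
LRF = 904 BF / 93.8 ft^3
LRF = 9.64 BF/ft^3

9.64


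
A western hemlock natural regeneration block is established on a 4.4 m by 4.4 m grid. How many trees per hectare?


Formula: TPH = 10000 m^2/ha / (spacing_x * spacing_y)
Area per tree = 4.4 m * 4.4 m = 19.36 m^2
TPH = 10000 / 19.36 = 517 trees/ha

517


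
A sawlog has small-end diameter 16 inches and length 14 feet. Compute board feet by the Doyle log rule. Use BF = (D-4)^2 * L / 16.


Doyle: BF = (D - 4)^2 * L / 16
Adjusted diameter = 16 - 4 = 12 in
(D-4)^2 = 12^2 = 144
BF = 144 * 14 / 16 = 126 BF

126


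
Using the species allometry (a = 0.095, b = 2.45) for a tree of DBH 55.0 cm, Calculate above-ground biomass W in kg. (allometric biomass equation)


Formula: W = a * DBH^b  (allometric power law)
DBH^b = 55.0^2.45 = 18360.6727
W = 0.095 * 18360.6727 = 1744.3 kg

1744.3


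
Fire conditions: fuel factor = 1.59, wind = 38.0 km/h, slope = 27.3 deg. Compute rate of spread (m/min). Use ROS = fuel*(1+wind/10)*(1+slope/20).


Formula: ROS = fuel * (1 + wind/10) * (1 + slope/20)
Wind factor = 1 + 38.0/10 = 4.8
Slope factor = 1 + 27.3/20 = 2.365
ROS = 1.59 * 4.8 * 2.365 = 18.05 m/min

18.05


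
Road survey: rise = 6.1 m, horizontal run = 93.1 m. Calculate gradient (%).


Formula: Gradient = rise / run * 100
Gradient = 6.1 / 93.1 * 100 = 6.6%

6.6


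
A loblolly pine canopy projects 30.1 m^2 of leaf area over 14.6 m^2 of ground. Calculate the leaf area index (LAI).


Formula: LAI = total leaf area / ground area  (dimensionless)
LAI = 30.1 m^2 / 14.6 m^2
LAI = 2.06

2.06


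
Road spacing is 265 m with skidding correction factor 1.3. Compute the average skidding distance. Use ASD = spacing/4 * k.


Formula: ASD = (spacing / 4) * correction
Uncorrected distance = spacing / 4 = 265 / 4 = 66.25 m
ASD = 66.25 * 1.3 = 86 m

86


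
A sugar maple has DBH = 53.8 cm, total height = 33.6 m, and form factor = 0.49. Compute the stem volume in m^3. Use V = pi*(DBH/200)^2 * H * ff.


Formula: V = pi * (DBH/200)^2 * H * ff
Radius = DBH/200 = 53.8/200 = 0.269 m
Radius^2 = 0.269^2 = 0.072361 m^2
V = pi * 0.072361 * 33.6 * 0.49
V = 3.743 m^3

3.743


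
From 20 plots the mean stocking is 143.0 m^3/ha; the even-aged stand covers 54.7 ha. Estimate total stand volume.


Formula: Total Volume = Mean Volume per ha * Total Area
Total Volume = 143.0 m^3/ha * 54.7 ha
Total Volume = 7822 m^3

7822


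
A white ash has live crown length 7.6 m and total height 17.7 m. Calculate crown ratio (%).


Formula: Crown Ratio = (Crown Length / Total Height) * 100
CR = (7.6 m / 17.7 m) * 100
CR = 0.4294 * 100 = 42.9%

42.9


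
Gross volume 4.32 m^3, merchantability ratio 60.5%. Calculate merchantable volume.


Formula: MV = V_total * (merchantable_pct / 100)
Merchantable fraction = 60.5% / 100 = 0.605
MV = 4.32 m^3 * 0.605 = 2.614 m^3

2.614


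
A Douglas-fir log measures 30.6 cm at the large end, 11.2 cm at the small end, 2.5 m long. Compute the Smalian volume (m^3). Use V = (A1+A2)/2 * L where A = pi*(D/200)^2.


Smalian: V = (A1 + A2)/2 * L,  A = pi*(D/200)^2
A1 = pi*(30.6/200)^2 = 0.073542 m^2
A2 = pi*(11.2/200)^2 = 0.009852 m^2
V = (0.073542+0.009852)/2*2.5 = 0.1042 m^3

0.1042


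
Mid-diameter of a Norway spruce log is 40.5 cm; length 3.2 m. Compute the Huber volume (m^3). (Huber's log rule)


Huber: V = Am * L,  Am = pi*(Dm/200)^2
Am = pi*(40.5/200)^2 = 0.128825 m^2
V = 0.128825*3.2 = 0.4122 m^3

0.4122


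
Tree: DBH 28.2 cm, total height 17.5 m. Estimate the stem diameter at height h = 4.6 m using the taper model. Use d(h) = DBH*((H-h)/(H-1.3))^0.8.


Taper: d(h) = DBH * ((H - h) / (H - 1.3))^0.8
Numerator = H - h = 17.5 - 4.6 = 12.9 m
Denominator = H - 1.3 = 17.5 - 1.3 = 16.2 m
Ratio = 12.9 / 16.2 = 0.7963
d = 28.2 * 0.7963^0.8 = 23.5 cm

23.5


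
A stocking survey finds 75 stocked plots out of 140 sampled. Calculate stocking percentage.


Formula: Stocking % = stocked plots / total plots * 100
Stocking = 75 / 140 * 100
Stocking = 0.5357 * 100 = 53.6%

53.6


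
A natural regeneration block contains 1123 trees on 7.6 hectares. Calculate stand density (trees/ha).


Formula: Stand Density = N_trees / Area_ha
Density = 1123 trees / 7.6 ha
Density = 148 trees/ha

148


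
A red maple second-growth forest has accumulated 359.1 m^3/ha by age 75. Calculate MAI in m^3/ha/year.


Formula: MAI = Total Volume / Stand Age
MAI = 359.1 m^3/ha / 75 years
MAI = 4.79 m^3/ha/year

4.79


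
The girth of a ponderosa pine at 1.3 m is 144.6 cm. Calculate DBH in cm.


Formula: DBH = C / pi
DBH = 144.6 / pi
pi = 3.14159...
DBH = 46.0 cm

46.0


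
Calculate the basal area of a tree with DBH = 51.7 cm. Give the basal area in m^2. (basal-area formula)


Formula: BA = pi * (DBH/2)^2 / 10000  (cm^2 to m^2)
Radius = DBH/2 = 51.7/2 = 25.85 cm
BA = pi * 25.85^2 / 10000
   = 2099.2829 cm^2 / 10000
   = 0.2099 m^2

0.2099


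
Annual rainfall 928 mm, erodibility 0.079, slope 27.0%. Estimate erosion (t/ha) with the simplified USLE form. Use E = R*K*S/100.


Formula: E = R * K * S / 100  (simplified USLE)
R * K = 928 * 0.079 = 73.312
E = 73.312 * 27.0 / 100 = 19.79 t/ha

19.79


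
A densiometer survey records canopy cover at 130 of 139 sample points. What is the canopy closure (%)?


Formula: Canopy closure = covered points / total points * 100
Closure = 130 / 139 * 100
Closure = 0.9353 * 100 = 93.5%

93.5


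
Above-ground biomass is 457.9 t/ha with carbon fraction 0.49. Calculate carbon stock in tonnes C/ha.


Formula: Carbon Stock = Biomass * Carbon Fraction
C = 457.9 t/ha * 0.49
C = 224.4 t C/ha

224.4


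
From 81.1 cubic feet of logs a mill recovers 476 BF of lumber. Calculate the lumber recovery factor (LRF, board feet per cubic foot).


Formula: LRF = Lumber Output (BF) / Log Input (ft^3)
LRF = 476 BF / 81.1 ft^3
LRF = 5.87 BF/ft^3

5.87


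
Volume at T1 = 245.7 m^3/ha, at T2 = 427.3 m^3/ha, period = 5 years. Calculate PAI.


Formula: PAI = (V_T2 - V_T1) / (T2 - T1)
Volume increment = 427.3 - 245.7 = 181.6 m^3/ha
PAI = 181.6 / 5 = 36.32 m^3/ha/year

36.32


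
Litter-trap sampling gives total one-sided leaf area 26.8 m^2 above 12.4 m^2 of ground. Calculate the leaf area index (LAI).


Formula: LAI = total leaf area / ground area  (dimensionless)
LAI = 26.8 m^2 / 12.4 m^2
LAI = 2.16

2.16


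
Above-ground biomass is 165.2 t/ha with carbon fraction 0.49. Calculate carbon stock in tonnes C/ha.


Formula: Carbon Stock = Biomass * Carbon Fraction
C = 165.2 t/ha * 0.49
C = 80.9 t C/ha

80.9


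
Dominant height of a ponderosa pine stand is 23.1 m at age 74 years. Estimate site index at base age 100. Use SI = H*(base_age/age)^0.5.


Formula: SI = H_dom * (base_age / age)^0.5
Age ratio = 100 / 74 = 1.35135
sqrt(age_ratio) = 1.16248
SI = 23.1 * 1.16248 = 26.9 m

26.9


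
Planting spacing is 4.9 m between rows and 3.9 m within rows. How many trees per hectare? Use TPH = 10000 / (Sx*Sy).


Formula: TPH = 10000 m^2/ha / (spacing_x * spacing_y)
Area per tree = 4.9 m * 3.9 m = 19.11 m^2
TPH = 10000 / 19.11 = 523 trees/ha

523


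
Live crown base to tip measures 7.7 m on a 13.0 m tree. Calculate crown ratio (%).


Formula: Crown Ratio = (Crown Length / Total Height) * 100
CR = (7.7 m / 13.0 m) * 100
CR = 0.5923 * 100 = 59.2%

59.2


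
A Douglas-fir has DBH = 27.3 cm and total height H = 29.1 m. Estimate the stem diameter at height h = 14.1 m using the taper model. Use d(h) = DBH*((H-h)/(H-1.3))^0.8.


Taper: d(h) = DBH * ((H - h) / (H - 1.3))^0.8
Numerator = H - h = 29.1 - 14.1 = 15.0 m
Denominator = H - 1.3 = 29.1 - 1.3 = 27.8 m
Ratio = 15.0 / 27.8 = 0.53957
d = 27.3 * 0.53957^0.8 = 16.7 cm

16.7


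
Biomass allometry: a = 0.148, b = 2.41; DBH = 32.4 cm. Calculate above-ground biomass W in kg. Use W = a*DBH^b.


Formula: W = a * DBH^b  (allometric power law)
DBH^b = 32.4^2.41 = 4369.3162
W = 0.148 * 4369.3162 = 646.7 kg

646.7


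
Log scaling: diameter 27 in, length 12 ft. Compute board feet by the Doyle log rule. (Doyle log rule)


Doyle: BF = (D - 4)^2 * L / 16
Adjusted diameter = 27 - 4 = 23 in
(D-4)^2 = 23^2 = 529
BF = 529 * 12 / 16 = 397 BF

397


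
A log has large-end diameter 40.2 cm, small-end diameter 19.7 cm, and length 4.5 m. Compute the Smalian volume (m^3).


Smalian: V = (A1 + A2)/2 * L,  A = pi*(D/200)^2
A1 = pi*(40.2/200)^2 = 0.126923 m^2
A2 = pi*(19.7/200)^2 = 0.030481 m^2
V = (0.126923+0.030481)/2*4.5 = 0.3542 m^3

0.3542


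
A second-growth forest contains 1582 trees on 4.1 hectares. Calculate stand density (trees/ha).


Formula: Stand Density = N_trees / Area_ha
Density = 1582 trees / 4.1 ha
Density = 386 trees/ha

386


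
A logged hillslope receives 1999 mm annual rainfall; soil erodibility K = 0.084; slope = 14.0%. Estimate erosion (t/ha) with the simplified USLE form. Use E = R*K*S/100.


Formula: E = R * K * S / 100  (simplified USLE)
R * K = 1999 * 0.084 = 167.916
E = 167.916 * 14.0 / 100 = 23.51 t/ha

23.51


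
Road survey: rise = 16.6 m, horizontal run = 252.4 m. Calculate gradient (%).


Formula: Gradient = rise / run * 100
Gradient = 16.6 / 252.4 * 100 = 6.6%

6.6


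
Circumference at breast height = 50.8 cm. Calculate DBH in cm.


Formula: DBH = C / pi
DBH = 50.8 / pi
pi = 3.14159...
DBH = 16.2 cm

16.2


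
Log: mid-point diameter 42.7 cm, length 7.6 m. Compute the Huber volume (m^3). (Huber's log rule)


Huber: V = Am * L,  Am = pi*(Dm/200)^2
Am = pi*(42.7/200)^2 = 0.143201 m^2
V = 0.143201*7.6 = 1.0883 m^3

1.0883


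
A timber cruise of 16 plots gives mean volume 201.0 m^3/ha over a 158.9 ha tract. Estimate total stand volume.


Formula: Total Volume = Mean Volume per ha * Total Area
Total Volume = 201.0 m^3/ha * 158.9 ha
Total Volume = 31939 m^3

31939


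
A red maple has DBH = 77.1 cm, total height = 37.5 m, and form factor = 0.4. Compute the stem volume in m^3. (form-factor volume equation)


Formula: V = pi * (DBH/200)^2 * H * ff
Radius = DBH/200 = 77.1/200 = 0.3855 m
Radius^2 = 0.3855^2 = 0.14861025 m^2
V = pi * 0.14861025 * 37.5 * 0.4
V = 7.003 m^3

7.003


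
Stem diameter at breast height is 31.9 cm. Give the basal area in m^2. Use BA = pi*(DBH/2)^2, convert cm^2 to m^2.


Formula: BA = pi * (DBH/2)^2 / 10000  (cm^2 to m^2)
Radius = DBH/2 = 31.9/2 = 15.95 cm
BA = pi * 15.95^2 / 10000
   = 799.229 cm^2 / 10000
   = 0.0799 m^2

0.0799


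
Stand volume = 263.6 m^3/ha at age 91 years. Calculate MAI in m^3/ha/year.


Formula: MAI = Total Volume / Stand Age
MAI = 263.6 m^3/ha / 91 years
MAI = 2.9 m^3/ha/year

2.9
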